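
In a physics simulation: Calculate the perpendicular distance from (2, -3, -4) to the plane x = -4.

distance = |a·x₀ + b·y₀ + c·z₀ - d| / √(a² + b² + c²)
  = |1·2 + 0·(-3) + 0·(-4) - (-4)| / √(1² + 0² + 0²)
  = |2 + 0 + 0 + 4| / √(1 + 0 + 0)
  = |6| / √1
  = 6 / 1
  ≈ 6

6


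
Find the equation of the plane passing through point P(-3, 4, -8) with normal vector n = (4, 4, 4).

The plane through P with normal n = (a, b, c) satisfies n·(r - P) = 0,
i.e. ax + by + cz = a·x₀ + b·y₀ + c·z₀.
d = 4·(-3) + 4·4 + 4·(-8)
  = -12 + 16 - 32
  = -28
Equation: 4x + 4y + 4z = -28

4x + 4y + 4z = -28


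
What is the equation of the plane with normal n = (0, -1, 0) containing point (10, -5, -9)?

The plane through P with normal n = (a, b, c) satisfies n·(r - P) = 0,
i.e. ax + by + cz = a·x₀ + b·y₀ + c·z₀.
d = 0·10 + (-1)·(-5) + 0·(-9)
  = 0 + 5 + 0
  = 5
Equation: -y = 5

-y = 5


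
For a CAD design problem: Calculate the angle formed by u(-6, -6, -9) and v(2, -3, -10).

u·v = (-6)·2 + (-6)·(-3) + (-9)·(-10) = -12 + 18 + 90 = 96
|u| = √((-6)² + (-6)² + (-9)²) = √153 ≈ 12.37
|v| = √(2² + (-3)² + (-10)²) = √113 ≈ 10.63
cos θ = (u·v)/(|u||v|) = 96/(12.37·10.63) ≈ 0.7301
θ = arccos(0.7301) ≈ 43.1°

43.1°


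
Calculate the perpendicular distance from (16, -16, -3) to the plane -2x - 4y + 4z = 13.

distance = |a·x₀ + b·y₀ + c·z₀ - d| / √(a² + b² + c²)
  = |(-2)·16 + (-4)·(-16) + 4·(-3) - 13| / √((-2)² + (-4)² + 4²)
  = |-32 + 64 - 12 - 13| / √(4 + 16 + 16)
  = |7| / √36
  = 7 / 6
  ≈ 1.167

1.167


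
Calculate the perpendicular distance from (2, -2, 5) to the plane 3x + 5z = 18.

distance = |a·x₀ + b·y₀ + c·z₀ - d| / √(a² + b² + c²)
  = |3·2 + 0·(-2) + 5·5 - 18| / √(3² + 0² + 5²)
  = |6 + 0 + 25 - 18| / √(9 + 0 + 25)
  = |13| / √34
  = 13 / 5.831
  ≈ 2.229

2.229


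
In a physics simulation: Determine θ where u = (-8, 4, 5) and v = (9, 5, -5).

u·v = (-8)·9 + 4·5 + 5·(-5) = -72 + 20 - 25 = -77
|u| = √((-8)² + 4² + 5²) = √105 ≈ 10.25
|v| = √(9² + 5² + (-5)²) = √131 ≈ 11.45
cos θ = (u·v)/(|u||v|) = -77/(10.25·11.45) ≈ -0.6565
θ = arccos(-0.6565) ≈ 131°

131°


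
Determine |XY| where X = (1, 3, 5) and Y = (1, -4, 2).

d = √[(x₂-x₁)² + (y₂-y₁)² + (z₂-z₁)²]
  = √[0² + (-7)² + (-3)²]
  = √[0 + 49 + 9]
  = √58
  ≈ 7.616

7.616


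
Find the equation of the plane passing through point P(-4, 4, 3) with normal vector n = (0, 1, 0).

The plane through P with normal n = (a, b, c) satisfies n·(r - P) = 0,
i.e. ax + by + cz = a·x₀ + b·y₀ + c·z₀.
d = 0·(-4) + 1·4 + 0·3
  = 0 + 4 + 0
  = 4
Equation: y = 4

y = 4


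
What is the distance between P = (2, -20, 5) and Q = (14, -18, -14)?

d = √[(x₂-x₁)² + (y₂-y₁)² + (z₂-z₁)²]
  = √[12² + 2² + (-19)²]
  = √[144 + 4 + 361]
  = √509
  ≈ 22.56

22.56


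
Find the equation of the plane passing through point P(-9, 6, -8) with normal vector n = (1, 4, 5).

The plane through P with normal n = (a, b, c) satisfies n·(r - P) = 0,
i.e. ax + by + cz = a·x₀ + b·y₀ + c·z₀.
d = 1·(-9) + 4·6 + 5·(-8)
  = -9 + 24 - 40
  = -25
Equation: x + 4y + 5z = -25

x + 4y + 5z = -25


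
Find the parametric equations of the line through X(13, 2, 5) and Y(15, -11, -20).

Direction vector d = Y - X = (15 - 13, -11 - 2, -20 - 5) = (2, -13, -25)
Parametric form r = X + t·d:
x = 13 + 2t, y = 2 - 13t, z = 5 - 25t

x = 13 + 2t, y = 2 - 13t, z = 5 - 25t


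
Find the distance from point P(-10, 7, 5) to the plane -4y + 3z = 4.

distance = |a·x₀ + b·y₀ + c·z₀ - d| / √(a² + b² + c²)
  = |0·(-10) + (-4)·7 + 3·5 - 4| / √(0² + (-4)² + 3²)
  = |0 - 28 + 15 - 4| / √(0 + 16 + 9)
  = |-17| / √25
  = 17 / 5
  ≈ 3.4

3.4


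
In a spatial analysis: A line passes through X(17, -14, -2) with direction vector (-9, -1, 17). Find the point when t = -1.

P(t) = X + t·d
  = (17 + (-9)·(-1), -14 + (-1)·(-1), -2 + 17·(-1))
  = (17 + 9, -14 + 1, -2 - 17)
  = (26, -13, -19)

(26, -13, -19)


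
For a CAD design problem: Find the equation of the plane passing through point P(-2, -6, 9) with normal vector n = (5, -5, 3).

The plane through P with normal n = (a, b, c) satisfies n·(r - P) = 0,
i.e. ax + by + cz = a·x₀ + b·y₀ + c·z₀.
d = 5·(-2) + (-5)·(-6) + 3·9
  = -10 + 30 + 27
  = 47
Equation: 5x - 5y + 3z = 47

5x - 5y + 3z = 47


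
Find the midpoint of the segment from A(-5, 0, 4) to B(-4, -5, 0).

M = ((x₁+x₂)/2, (y₁+y₂)/2, (z₁+z₂)/2)
  = ((-5 - 4)/2, (0 - 5)/2, (4 + 0)/2)
  = (-9/2, -5/2, 4/2)
  = (-4.5, -2.5, 2)

(-4.5, -2.5, 2)


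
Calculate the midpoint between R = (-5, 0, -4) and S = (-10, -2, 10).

M = ((x₁+x₂)/2, (y₁+y₂)/2, (z₁+z₂)/2)
  = ((-5 - 10)/2, (0 - 2)/2, (-4 + 10)/2)
  = (-15/2, -2/2, 6/2)
  = (-7.5, -1, 3)

(-7.5, -1, 3)


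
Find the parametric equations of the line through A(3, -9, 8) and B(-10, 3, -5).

Direction vector d = B - A = (-10 - 3, 3 + 9, -5 - 8) = (-13, 12, -13)
Parametric form r = A + t·d:
x = 3 - 13t, y = -9 + 12t, z = 8 - 13t

x = 3 - 13t, y = -9 + 12t, z = 8 - 13t


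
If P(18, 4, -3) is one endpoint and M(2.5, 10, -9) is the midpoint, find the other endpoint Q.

Q = 2M - P
  = (2·2.5 - 18, 2·10 - 4, 2·(-9) - (-3))
  = (5 - 18, 20 - 4, -18 + 3)
  = (-13, 16, -15)

(-13, 16, -15)


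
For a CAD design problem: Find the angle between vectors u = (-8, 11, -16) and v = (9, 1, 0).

u·v = (-8)·9 + 11·1 + (-16)·0 = -72 + 11 + 0 = -61
|u| = √((-8)² + 11² + (-16)²) = √441 ≈ 21
|v| = √(9² + 1² + 0²) = √82 ≈ 9.055
cos θ = (u·v)/(|u||v|) = -61/(21·9.055) ≈ -0.3208
θ = arccos(-0.3208) ≈ 108.7°

108.7°


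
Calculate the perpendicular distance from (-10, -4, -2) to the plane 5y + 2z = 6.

distance = |a·x₀ + b·y₀ + c·z₀ - d| / √(a² + b² + c²)
  = |0·(-10) + 5·(-4) + 2·(-2) - 6| / √(0² + 5² + 2²)
  = |0 - 20 - 4 - 6| / √(0 + 25 + 4)
  = |-30| / √29
  = 30 / 5.385
  ≈ 5.571

5.571


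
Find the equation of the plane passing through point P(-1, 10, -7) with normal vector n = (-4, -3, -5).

The plane through P with normal n = (a, b, c) satisfies n·(r - P) = 0,
i.e. ax + by + cz = a·x₀ + b·y₀ + c·z₀.
d = (-4)·(-1) + (-3)·10 + (-5)·(-7)
  = 4 - 30 + 35
  = 9
Equation: -4x - 3y - 5z = 9

-4x - 3y - 5z = 9


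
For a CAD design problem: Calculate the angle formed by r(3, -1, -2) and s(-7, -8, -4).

r·s = 3·(-7) + (-1)·(-8) + (-2)·(-4) = -21 + 8 + 8 = -5
|r| = √(3² + (-1)² + (-2)²) = √14 ≈ 3.742
|s| = √((-7)² + (-8)² + (-4)²) = √129 ≈ 11.36
cos θ = (r·s)/(|r||s|) = -5/(3.742·11.36) ≈ -0.1177
θ = arccos(-0.1177) ≈ 96.76°

96.76°


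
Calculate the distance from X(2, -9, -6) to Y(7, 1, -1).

d = √[(x₂-x₁)² + (y₂-y₁)² + (z₂-z₁)²]
  = √[5² + 10² + 5²]
  = √[25 + 100 + 25]
  = √150
  ≈ 12.25

12.25


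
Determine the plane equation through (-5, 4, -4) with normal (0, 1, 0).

The plane through P with normal n = (a, b, c) satisfies n·(r - P) = 0,
i.e. ax + by + cz = a·x₀ + b·y₀ + c·z₀.
d = 0·(-5) + 1·4 + 0·(-4)
  = 0 + 4 + 0
  = 4
Equation: y = 4

y = 4


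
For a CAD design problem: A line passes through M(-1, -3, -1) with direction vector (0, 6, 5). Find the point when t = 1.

P(t) = M + t·d
  = (-1 + 0·1, -3 + 6·1, -1 + 5·1)
  = (-1 + 0, -3 + 6, -1 + 5)
  = (-1, 3, 4)

(-1, 3, 4)


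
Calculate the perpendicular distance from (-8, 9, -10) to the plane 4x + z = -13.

distance = |a·x₀ + b·y₀ + c·z₀ - d| / √(a² + b² + c²)
  = |4·(-8) + 0·9 + 1·(-10) - (-13)| / √(4² + 0² + 1²)
  = |-32 + 0 - 10 + 13| / √(16 + 0 + 1)
  = |-29| / √17
  = 29 / 4.123
  ≈ 7.034

7.034


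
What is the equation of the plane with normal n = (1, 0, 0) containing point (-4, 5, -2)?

The plane through P with normal n = (a, b, c) satisfies n·(r - P) = 0,
i.e. ax + by + cz = a·x₀ + b·y₀ + c·z₀.
d = 1·(-4) + 0·5 + 0·(-2)
  = -4 + 0 + 0
  = -4
Equation: x = -4

x = -4


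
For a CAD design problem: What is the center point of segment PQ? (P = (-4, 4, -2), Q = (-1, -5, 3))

M = ((x₁+x₂)/2, (y₁+y₂)/2, (z₁+z₂)/2)
  = ((-4 - 1)/2, (4 - 5)/2, (-2 + 3)/2)
  = (-5/2, -1/2, 1/2)
  = (-2.5, -0.5, 0.5)

(-2.5, -0.5, 0.5)


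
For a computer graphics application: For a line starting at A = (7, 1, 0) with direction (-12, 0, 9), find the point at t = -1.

P(t) = A + t·d
  = (7 + (-12)·(-1), 1 + 0·(-1), 0 + 9·(-1))
  = (7 + 12, 1 + 0, 0 - 9)
  = (19, 1, -9)

(19, 1, -9)


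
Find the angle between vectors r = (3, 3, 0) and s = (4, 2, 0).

r·s = 3·4 + 3·2 + 0·0 = 12 + 6 + 0 = 18
|r| = √(3² + 3² + 0²) = √18 ≈ 4.243
|s| = √(4² + 2² + 0²) = √20 ≈ 4.472
cos θ = (r·s)/(|r||s|) = 18/(4.243·4.472) ≈ 0.9487
θ = arccos(0.9487) ≈ 18.43°

18.43°


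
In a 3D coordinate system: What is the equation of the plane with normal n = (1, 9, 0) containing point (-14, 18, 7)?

The plane through P with normal n = (a, b, c) satisfies n·(r - P) = 0,
i.e. ax + by + cz = a·x₀ + b·y₀ + c·z₀.
d = 1·(-14) + 9·18 + 0·7
  = -14 + 162 + 0
  = 148
Equation: x + 9y = 148

x + 9y = 148


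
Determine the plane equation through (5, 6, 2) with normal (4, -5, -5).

The plane through P with normal n = (a, b, c) satisfies n·(r - P) = 0,
i.e. ax + by + cz = a·x₀ + b·y₀ + c·z₀.
d = 4·5 + (-5)·6 + (-5)·2
  = 20 - 30 - 10
  = -20
Equation: 4x - 5y - 5z = -20

4x - 5y - 5z = -20


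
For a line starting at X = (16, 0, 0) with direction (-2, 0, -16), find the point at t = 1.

P(t) = X + t·d
  = (16 + (-2)·1, 0 + 0·1, 0 + (-16)·1)
  = (16 - 2, 0 + 0, 0 - 16)
  = (14, 0, -16)

(14, 0, -16)


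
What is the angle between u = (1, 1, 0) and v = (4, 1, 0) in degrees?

u·v = 1·4 + 1·1 + 0·0 = 4 + 1 + 0 = 5
|u| = √(1² + 1² + 0²) = √2 ≈ 1.414
|v| = √(4² + 1² + 0²) = √17 ≈ 4.123
cos θ = (u·v)/(|u||v|) = 5/(1.414·4.123) ≈ 0.8575
θ = arccos(0.8575) ≈ 30.96°

30.96°


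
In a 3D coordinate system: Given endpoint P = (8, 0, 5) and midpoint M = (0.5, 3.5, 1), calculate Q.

Q = 2M - P
  = (2·0.5 - 8, 2·3.5 - 0, 2·1 - 5)
  = (1 - 8, 7 + 0, 2 - 5)
  = (-7, 7, -3)

(-7, 7, -3)


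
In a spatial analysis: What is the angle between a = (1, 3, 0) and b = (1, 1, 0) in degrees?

a·b = 1·1 + 3·1 + 0·0 = 1 + 3 + 0 = 4
|a| = √(1² + 3² + 0²) = √10 ≈ 3.162
|b| = √(1² + 1² + 0²) = √2 ≈ 1.414
cos θ = (a·b)/(|a||b|) = 4/(3.162·1.414) ≈ 0.8944
θ = arccos(0.8944) ≈ 26.57°

26.57°


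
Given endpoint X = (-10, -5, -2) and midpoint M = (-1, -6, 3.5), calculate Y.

Y = 2M - X
  = (2·(-1) - (-10), 2·(-6) - (-5), 2·3.5 - (-2))
  = (-2 + 10, -12 + 5, 7 + 2)
  = (8, -7, 9)

(8, -7, 9)


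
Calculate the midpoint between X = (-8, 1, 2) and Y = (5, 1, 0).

M = ((x₁+x₂)/2, (y₁+y₂)/2, (z₁+z₂)/2)
  = ((-8 + 5)/2, (1 + 1)/2, (2 + 0)/2)
  = (-3/2, 2/2, 2/2)
  = (-1.5, 1, 1)

(-1.5, 1, 1)


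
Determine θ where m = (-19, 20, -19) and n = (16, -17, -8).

m·n = (-19)·16 + 20·(-17) + (-19)·(-8) = -304 - 340 + 152 = -492
|m| = √((-19)² + 20² + (-19)²) = √1122 ≈ 33.5
|n| = √(16² + (-17)² + (-8)²) = √609 ≈ 24.68
cos θ = (m·n)/(|m||n|) = -492/(33.5·24.68) ≈ -0.5952
θ = arccos(-0.5952) ≈ 126.5°

126.5°


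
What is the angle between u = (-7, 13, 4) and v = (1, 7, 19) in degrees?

u·v = (-7)·1 + 13·7 + 4·19 = -7 + 91 + 76 = 160
|u| = √((-7)² + 13² + 4²) = √234 ≈ 15.3
|v| = √(1² + 7² + 19²) = √411 ≈ 20.27
cos θ = (u·v)/(|u||v|) = 160/(15.3·20.27) ≈ 0.5159
θ = arccos(0.5159) ≈ 58.94°

58.94°


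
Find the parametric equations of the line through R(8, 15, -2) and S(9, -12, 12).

Direction vector d = S - R = (9 - 8, -12 - 15, 12 + 2) = (1, -27, 14)
Parametric form r = R + t·d:
x = 8 + t, y = 15 - 27t, z = -2 + 14t

x = 8 + t, y = 15 - 27t, z = -2 + 14t


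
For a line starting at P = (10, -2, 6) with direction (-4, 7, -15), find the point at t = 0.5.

P(t) = P + t·d
  = (10 + (-4)·0.5, -2 + 7·0.5, 6 + (-15)·0.5)
  = (10 - 2, -2 + 3.5, 6 - 7.5)
  = (8, 1.5, -1.5)

(8, 1.5, -1.5)


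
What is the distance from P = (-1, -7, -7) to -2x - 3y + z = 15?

distance = |a·x₀ + b·y₀ + c·z₀ - d| / √(a² + b² + c²)
  = |(-2)·(-1) + (-3)·(-7) + 1·(-7) - 15| / √((-2)² + (-3)² + 1²)
  = |2 + 21 - 7 - 15| / √(4 + 9 + 1)
  = |1| / √14
  = 1 / 3.742
  ≈ 0.2673

0.2673


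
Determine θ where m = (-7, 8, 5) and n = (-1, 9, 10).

m·n = (-7)·(-1) + 8·9 + 5·10 = 7 + 72 + 50 = 129
|m| = √((-7)² + 8² + 5²) = √138 ≈ 11.75
|n| = √((-1)² + 9² + 10²) = √182 ≈ 13.49
cos θ = (m·n)/(|m||n|) = 129/(11.75·13.49) ≈ 0.814
θ = arccos(0.814) ≈ 35.51°

35.51°


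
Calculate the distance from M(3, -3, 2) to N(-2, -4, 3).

d = √[(x₂-x₁)² + (y₂-y₁)² + (z₂-z₁)²]
  = √[(-5)² + (-1)² + 1²]
  = √[25 + 1 + 1]
  = √27
  ≈ 5.196

5.196


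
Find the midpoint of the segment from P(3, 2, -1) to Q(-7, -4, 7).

M = ((x₁+x₂)/2, (y₁+y₂)/2, (z₁+z₂)/2)
  = ((3 - 7)/2, (2 - 4)/2, (-1 + 7)/2)
  = (-4/2, -2/2, 6/2)
  = (-2, -1, 3)

(-2, -1, 3)


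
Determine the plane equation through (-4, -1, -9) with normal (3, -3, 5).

The plane through P with normal n = (a, b, c) satisfies n·(r - P) = 0,
i.e. ax + by + cz = a·x₀ + b·y₀ + c·z₀.
d = 3·(-4) + (-3)·(-1) + 5·(-9)
  = -12 + 3 - 45
  = -54
Equation: 3x - 3y + 5z = -54

3x - 3y + 5z = -54


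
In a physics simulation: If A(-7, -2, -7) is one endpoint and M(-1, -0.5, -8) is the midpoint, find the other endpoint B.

B = 2M - A
  = (2·(-1) - (-7), 2·(-0.5) - (-2), 2·(-8) - (-7))
  = (-2 + 7, -1 + 2, -16 + 7)
  = (5, 1, -9)

(5, 1, -9)


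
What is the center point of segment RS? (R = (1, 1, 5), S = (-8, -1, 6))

M = ((x₁+x₂)/2, (y₁+y₂)/2, (z₁+z₂)/2)
  = ((1 - 8)/2, (1 - 1)/2, (5 + 6)/2)
  = (-7/2, 0/2, 11/2)
  = (-3.5, 0, 5.5)

(-3.5, 0, 5.5)


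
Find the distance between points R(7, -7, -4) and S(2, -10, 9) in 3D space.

d = √[(x₂-x₁)² + (y₂-y₁)² + (z₂-z₁)²]
  = √[(-5)² + (-3)² + 13²]
  = √[25 + 9 + 169]
  = √203
  ≈ 14.25

14.25


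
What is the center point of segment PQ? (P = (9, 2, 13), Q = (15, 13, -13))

M = ((x₁+x₂)/2, (y₁+y₂)/2, (z₁+z₂)/2)
  = ((9 + 15)/2, (2 + 13)/2, (13 - 13)/2)
  = (24/2, 15/2, 0/2)
  = (12, 7.5, 0)

(12, 7.5, 0)


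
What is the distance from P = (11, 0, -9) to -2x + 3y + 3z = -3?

distance = |a·x₀ + b·y₀ + c·z₀ - d| / √(a² + b² + c²)
  = |(-2)·11 + 3·0 + 3·(-9) - (-3)| / √((-2)² + 3² + 3²)
  = |-22 + 0 - 27 + 3| / √(4 + 9 + 9)
  = |-46| / √22
  = 46 / 4.69
  ≈ 9.807

9.807


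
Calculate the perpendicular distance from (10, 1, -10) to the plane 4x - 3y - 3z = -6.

distance = |a·x₀ + b·y₀ + c·z₀ - d| / √(a² + b² + c²)
  = |4·10 + (-3)·1 + (-3)·(-10) - (-6)| / √(4² + (-3)² + (-3)²)
  = |40 - 3 + 30 + 6| / √(16 + 9 + 9)
  = |73| / √34
  = 73 / 5.831
  ≈ 12.52

12.52


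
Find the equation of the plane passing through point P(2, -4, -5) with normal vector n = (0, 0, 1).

The plane through P with normal n = (a, b, c) satisfies n·(r - P) = 0,
i.e. ax + by + cz = a·x₀ + b·y₀ + c·z₀.
d = 0·2 + 0·(-4) + 1·(-5)
  = 0 + 0 - 5
  = -5
Equation: z = -5

z = -5


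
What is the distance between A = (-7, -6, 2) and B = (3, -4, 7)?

d = √[(x₂-x₁)² + (y₂-y₁)² + (z₂-z₁)²]
  = √[10² + 2² + 5²]
  = √[100 + 4 + 25]
  = √129
  ≈ 11.36

11.36


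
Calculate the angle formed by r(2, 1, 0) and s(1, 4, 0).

r·s = 2·1 + 1·4 + 0·0 = 2 + 4 + 0 = 6
|r| = √(2² + 1² + 0²) = √5 ≈ 2.236
|s| = √(1² + 4² + 0²) = √17 ≈ 4.123
cos θ = (r·s)/(|r||s|) = 6/(2.236·4.123) ≈ 0.6508
θ = arccos(0.6508) ≈ 49.4°

49.4°


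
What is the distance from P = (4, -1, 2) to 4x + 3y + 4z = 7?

distance = |a·x₀ + b·y₀ + c·z₀ - d| / √(a² + b² + c²)
  = |4·4 + 3·(-1) + 4·2 - 7| / √(4² + 3² + 4²)
  = |16 - 3 + 8 - 7| / √(16 + 9 + 16)
  = |14| / √41
  = 14 / 6.403
  ≈ 2.186

2.186


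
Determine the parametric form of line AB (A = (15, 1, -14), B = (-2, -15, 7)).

Direction vector d = B - A = (-2 - 15, -15 - 1, 7 + 14) = (-17, -16, 21)
Parametric form r = A + t·d:
x = 15 - 17t, y = 1 - 16t, z = -14 + 21t

x = 15 - 17t, y = 1 - 16t, z = -14 + 21t


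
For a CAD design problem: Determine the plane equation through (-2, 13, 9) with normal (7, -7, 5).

The plane through P with normal n = (a, b, c) satisfies n·(r - P) = 0,
i.e. ax + by + cz = a·x₀ + b·y₀ + c·z₀.
d = 7·(-2) + (-7)·13 + 5·9
  = -14 - 91 + 45
  = -60
Equation: 7x - 7y + 5z = -60

7x - 7y + 5z = -60


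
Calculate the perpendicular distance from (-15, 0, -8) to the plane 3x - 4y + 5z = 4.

distance = |a·x₀ + b·y₀ + c·z₀ - d| / √(a² + b² + c²)
  = |3·(-15) + (-4)·0 + 5·(-8) - 4| / √(3² + (-4)² + 5²)
  = |-45 + 0 - 40 - 4| / √(9 + 16 + 25)
  = |-89| / √50
  = 89 / 7.071
  ≈ 12.59

12.59


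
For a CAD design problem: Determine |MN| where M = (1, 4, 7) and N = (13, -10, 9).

d = √[(x₂-x₁)² + (y₂-y₁)² + (z₂-z₁)²]
  = √[12² + (-14)² + 2²]
  = √[144 + 196 + 4]
  = √344
  ≈ 18.55

18.55


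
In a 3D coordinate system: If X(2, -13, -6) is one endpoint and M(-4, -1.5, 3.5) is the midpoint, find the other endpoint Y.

Y = 2M - X
  = (2·(-4) - 2, 2·(-1.5) - (-13), 2·3.5 - (-6))
  = (-8 - 2, -3 + 13, 7 + 6)
  = (-10, 10, 13)

(-10, 10, 13)


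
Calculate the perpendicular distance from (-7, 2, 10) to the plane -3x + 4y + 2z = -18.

distance = |a·x₀ + b·y₀ + c·z₀ - d| / √(a² + b² + c²)
  = |(-3)·(-7) + 4·2 + 2·10 - (-18)| / √((-3)² + 4² + 2²)
  = |21 + 8 + 20 + 18| / √(9 + 16 + 4)
  = |67| / √29
  = 67 / 5.385
  ≈ 12.44

12.44


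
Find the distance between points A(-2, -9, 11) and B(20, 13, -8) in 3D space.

d = √[(x₂-x₁)² + (y₂-y₁)² + (z₂-z₁)²]
  = √[22² + 22² + (-19)²]
  = √[484 + 484 + 361]
  = √1329
  ≈ 36.46

36.46


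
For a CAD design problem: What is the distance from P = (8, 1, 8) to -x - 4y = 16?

distance = |a·x₀ + b·y₀ + c·z₀ - d| / √(a² + b² + c²)
  = |(-1)·8 + (-4)·1 + 0·8 - 16| / √((-1)² + (-4)² + 0²)
  = |-8 - 4 + 0 - 16| / √(1 + 16 + 0)
  = |-28| / √17
  = 28 / 4.123
  ≈ 6.791

6.791


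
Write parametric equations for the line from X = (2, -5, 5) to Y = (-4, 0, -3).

Direction vector d = Y - X = (-4 - 2, 0 + 5, -3 - 5) = (-6, 5, -8)
Parametric form r = X + t·d:
x = 2 - 6t, y = -5 + 5t, z = 5 - 8t

x = 2 - 6t, y = -5 + 5t, z = 5 - 8t


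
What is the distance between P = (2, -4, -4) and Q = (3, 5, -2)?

d = √[(x₂-x₁)² + (y₂-y₁)² + (z₂-z₁)²]
  = √[1² + 9² + 2²]
  = √[1 + 81 + 4]
  = √86
  ≈ 9.274

9.274


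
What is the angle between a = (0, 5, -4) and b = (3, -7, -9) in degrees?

a·b = 0·3 + 5·(-7) + (-4)·(-9) = 0 - 35 + 36 = 1
|a| = √(0² + 5² + (-4)²) = √41 ≈ 6.403
|b| = √(3² + (-7)² + (-9)²) = √139 ≈ 11.79
cos θ = (a·b)/(|a||b|) = 1/(6.403·11.79) ≈ 0.01325
θ = arccos(0.01325) ≈ 89.24°

89.24°


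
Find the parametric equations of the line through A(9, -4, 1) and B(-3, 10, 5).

Direction vector d = B - A = (-3 - 9, 10 + 4, 5 - 1) = (-12, 14, 4)
Parametric form r = A + t·d:
x = 9 - 12t, y = -4 + 14t, z = 1 + 4t

x = 9 - 12t, y = -4 + 14t, z = 1 + 4t


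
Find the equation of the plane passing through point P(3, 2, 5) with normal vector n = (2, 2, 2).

The plane through P with normal n = (a, b, c) satisfies n·(r - P) = 0,
i.e. ax + by + cz = a·x₀ + b·y₀ + c·z₀.
d = 2·3 + 2·2 + 2·5
  = 6 + 4 + 10
  = 20
Equation: 2x + 2y + 2z = 20

2x + 2y + 2z = 20


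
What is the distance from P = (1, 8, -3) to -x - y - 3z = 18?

distance = |a·x₀ + b·y₀ + c·z₀ - d| / √(a² + b² + c²)
  = |(-1)·1 + (-1)·8 + (-3)·(-3) - 18| / √((-1)² + (-1)² + (-3)²)
  = |-1 - 8 + 9 - 18| / √(1 + 1 + 9)
  = |-18| / √11
  = 18 / 3.317
  ≈ 5.427

5.427


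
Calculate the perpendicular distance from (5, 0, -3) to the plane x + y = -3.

distance = |a·x₀ + b·y₀ + c·z₀ - d| / √(a² + b² + c²)
  = |1·5 + 1·0 + 0·(-3) - (-3)| / √(1² + 1² + 0²)
  = |5 + 0 + 0 + 3| / √(1 + 1 + 0)
  = |8| / √2
  = 8 / 1.414
  ≈ 5.657

5.657


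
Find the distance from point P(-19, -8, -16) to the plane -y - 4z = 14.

distance = |a·x₀ + b·y₀ + c·z₀ - d| / √(a² + b² + c²)
  = |0·(-19) + (-1)·(-8) + (-4)·(-16) - 14| / √(0² + (-1)² + (-4)²)
  = |0 + 8 + 64 - 14| / √(0 + 1 + 16)
  = |58| / √17
  = 58 / 4.123
  ≈ 14.07

14.07


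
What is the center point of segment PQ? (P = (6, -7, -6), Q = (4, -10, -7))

M = ((x₁+x₂)/2, (y₁+y₂)/2, (z₁+z₂)/2)
  = ((6 + 4)/2, (-7 - 10)/2, (-6 - 7)/2)
  = (10/2, -17/2, -13/2)
  = (5, -8.5, -6.5)

(5, -8.5, -6.5)


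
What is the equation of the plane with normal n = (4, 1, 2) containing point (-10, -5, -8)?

The plane through P with normal n = (a, b, c) satisfies n·(r - P) = 0,
i.e. ax + by + cz = a·x₀ + b·y₀ + c·z₀.
d = 4·(-10) + 1·(-5) + 2·(-8)
  = -40 - 5 - 16
  = -61
Equation: 4x + y + 2z = -61

4x + y + 2z = -61


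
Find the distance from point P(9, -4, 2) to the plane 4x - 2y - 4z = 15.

distance = |a·x₀ + b·y₀ + c·z₀ - d| / √(a² + b² + c²)
  = |4·9 + (-2)·(-4) + (-4)·2 - 15| / √(4² + (-2)² + (-4)²)
  = |36 + 8 - 8 - 15| / √(16 + 4 + 16)
  = |21| / √36
  = 21 / 6
  ≈ 3.5

3.5


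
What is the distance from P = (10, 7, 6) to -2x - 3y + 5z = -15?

distance = |a·x₀ + b·y₀ + c·z₀ - d| / √(a² + b² + c²)
  = |(-2)·10 + (-3)·7 + 5·6 - (-15)| / √((-2)² + (-3)² + 5²)
  = |-20 - 21 + 30 + 15| / √(4 + 9 + 25)
  = |4| / √38
  = 4 / 6.164
  ≈ 0.6489

0.6489


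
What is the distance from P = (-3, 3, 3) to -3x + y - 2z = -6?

distance = |a·x₀ + b·y₀ + c·z₀ - d| / √(a² + b² + c²)
  = |(-3)·(-3) + 1·3 + (-2)·3 - (-6)| / √((-3)² + 1² + (-2)²)
  = |9 + 3 - 6 + 6| / √(9 + 1 + 4)
  = |12| / √14
  = 12 / 3.742
  ≈ 3.207

3.207


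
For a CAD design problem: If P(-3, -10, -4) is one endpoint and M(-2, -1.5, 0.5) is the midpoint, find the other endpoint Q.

Q = 2M - P
  = (2·(-2) - (-3), 2·(-1.5) - (-10), 2·0.5 - (-4))
  = (-4 + 3, -3 + 10, 1 + 4)
  = (-1, 7, 5)

(-1, 7, 5)


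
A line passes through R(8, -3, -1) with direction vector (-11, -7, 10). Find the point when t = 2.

P(t) = R + t·d
  = (8 + (-11)·2, -3 + (-7)·2, -1 + 10·2)
  = (8 - 22, -3 - 14, -1 + 20)
  = (-14, -17, 19)

(-14, -17, 19)


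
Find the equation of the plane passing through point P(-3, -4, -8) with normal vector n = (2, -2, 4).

The plane through P with normal n = (a, b, c) satisfies n·(r - P) = 0,
i.e. ax + by + cz = a·x₀ + b·y₀ + c·z₀.
d = 2·(-3) + (-2)·(-4) + 4·(-8)
  = -6 + 8 - 32
  = -30
Equation: 2x - 2y + 4z = -30

2x - 2y + 4z = -30


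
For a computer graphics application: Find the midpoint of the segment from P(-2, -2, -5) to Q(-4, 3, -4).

M = ((x₁+x₂)/2, (y₁+y₂)/2, (z₁+z₂)/2)
  = ((-2 - 4)/2, (-2 + 3)/2, (-5 - 4)/2)
  = (-6/2, 1/2, -9/2)
  = (-3, 0.5, -4.5)

(-3, 0.5, -4.5)


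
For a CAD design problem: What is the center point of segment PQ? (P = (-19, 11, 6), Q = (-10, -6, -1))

M = ((x₁+x₂)/2, (y₁+y₂)/2, (z₁+z₂)/2)
  = ((-19 - 10)/2, (11 - 6)/2, (6 - 1)/2)
  = (-29/2, 5/2, 5/2)
  = (-14.5, 2.5, 2.5)

(-14.5, 2.5, 2.5)


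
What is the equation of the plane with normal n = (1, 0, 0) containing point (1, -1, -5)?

The plane through P with normal n = (a, b, c) satisfies n·(r - P) = 0,
i.e. ax + by + cz = a·x₀ + b·y₀ + c·z₀.
d = 1·1 + 0·(-1) + 0·(-5)
  = 1 + 0 + 0
  = 1
Equation: x = 1

x = 1


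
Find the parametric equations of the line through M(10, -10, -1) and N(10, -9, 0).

Direction vector d = N - M = (10 - 10, -9 + 10, 0 + 1) = (0, 1, 1)
Parametric form r = M + t·d:
x = 10, y = -10 + t, z = -1 + t

x = 10, y = -10 + t, z = -1 + t


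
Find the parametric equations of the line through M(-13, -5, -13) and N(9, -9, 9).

Direction vector d = N - M = (9 + 13, -9 + 5, 9 + 13) = (22, -4, 22)
Parametric form r = M + t·d:
x = -13 + 22t, y = -5 - 4t, z = -13 + 22t

x = -13 + 22t, y = -5 - 4t, z = -13 + 22t


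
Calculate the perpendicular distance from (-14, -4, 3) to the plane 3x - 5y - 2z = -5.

distance = |a·x₀ + b·y₀ + c·z₀ - d| / √(a² + b² + c²)
  = |3·(-14) + (-5)·(-4) + (-2)·3 - (-5)| / √(3² + (-5)² + (-2)²)
  = |-42 + 20 - 6 + 5| / √(9 + 25 + 4)
  = |-23| / √38
  = 23 / 6.164
  ≈ 3.731

3.731


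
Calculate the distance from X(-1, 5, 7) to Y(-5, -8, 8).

d = √[(x₂-x₁)² + (y₂-y₁)² + (z₂-z₁)²]
  = √[(-4)² + (-13)² + 1²]
  = √[16 + 169 + 1]
  = √186
  ≈ 13.64

13.64


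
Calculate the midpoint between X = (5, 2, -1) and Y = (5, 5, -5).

M = ((x₁+x₂)/2, (y₁+y₂)/2, (z₁+z₂)/2)
  = ((5 + 5)/2, (2 + 5)/2, (-1 - 5)/2)
  = (10/2, 7/2, -6/2)
  = (5, 3.5, -3)

(5, 3.5, -3)


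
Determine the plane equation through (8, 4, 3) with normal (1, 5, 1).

The plane through P with normal n = (a, b, c) satisfies n·(r - P) = 0,
i.e. ax + by + cz = a·x₀ + b·y₀ + c·z₀.
d = 1·8 + 5·4 + 1·3
  = 8 + 20 + 3
  = 31
Equation: x + 5y + z = 31

x + 5y + z = 31


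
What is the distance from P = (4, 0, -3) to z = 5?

distance = |a·x₀ + b·y₀ + c·z₀ - d| / √(a² + b² + c²)
  = |0·4 + 0·0 + 1·(-3) - 5| / √(0² + 0² + 1²)
  = |0 + 0 - 3 - 5| / √(0 + 0 + 1)
  = |-8| / √1
  = 8 / 1
  ≈ 8

8


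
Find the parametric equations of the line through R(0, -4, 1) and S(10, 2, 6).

Direction vector d = S - R = (10 + 0, 2 + 4, 6 - 1) = (10, 6, 5)
Parametric form r = R + t·d:
x = 0 + 10t, y = -4 + 6t, z = 1 + 5t

x = 0 + 10t, y = -4 + 6t, z = 1 + 5t


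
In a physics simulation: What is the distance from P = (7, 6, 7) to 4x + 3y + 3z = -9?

distance = |a·x₀ + b·y₀ + c·z₀ - d| / √(a² + b² + c²)
  = |4·7 + 3·6 + 3·7 - (-9)| / √(4² + 3² + 3²)
  = |28 + 18 + 21 + 9| / √(16 + 9 + 9)
  = |76| / √34
  = 76 / 5.831
  ≈ 13.03

13.03


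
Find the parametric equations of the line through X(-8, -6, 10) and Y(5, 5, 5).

Direction vector d = Y - X = (5 + 8, 5 + 6, 5 - 10) = (13, 11, -5)
Parametric form r = X + t·d:
x = -8 + 13t, y = -6 + 11t, z = 10 - 5t

x = -8 + 13t, y = -6 + 11t, z = 10 - 5t


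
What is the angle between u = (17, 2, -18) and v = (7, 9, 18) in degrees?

u·v = 17·7 + 2·9 + (-18)·18 = 119 + 18 - 324 = -187
|u| = √(17² + 2² + (-18)²) = √617 ≈ 24.84
|v| = √(7² + 9² + 18²) = √454 ≈ 21.31
cos θ = (u·v)/(|u||v|) = -187/(24.84·21.31) ≈ -0.3533
θ = arccos(-0.3533) ≈ 110.7°

110.7°


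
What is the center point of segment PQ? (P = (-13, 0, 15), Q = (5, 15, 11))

M = ((x₁+x₂)/2, (y₁+y₂)/2, (z₁+z₂)/2)
  = ((-13 + 5)/2, (0 + 15)/2, (15 + 11)/2)
  = (-8/2, 15/2, 26/2)
  = (-4, 7.5, 13)

(-4, 7.5, 13)


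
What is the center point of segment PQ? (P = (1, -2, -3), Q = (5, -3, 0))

M = ((x₁+x₂)/2, (y₁+y₂)/2, (z₁+z₂)/2)
  = ((1 + 5)/2, (-2 - 3)/2, (-3 + 0)/2)
  = (6/2, -5/2, -3/2)
  = (3, -2.5, -1.5)

(3, -2.5, -1.5)


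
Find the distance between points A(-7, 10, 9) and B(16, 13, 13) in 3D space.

d = √[(x₂-x₁)² + (y₂-y₁)² + (z₂-z₁)²]
  = √[23² + 3² + 4²]
  = √[529 + 9 + 16]
  = √554
  ≈ 23.54

23.54


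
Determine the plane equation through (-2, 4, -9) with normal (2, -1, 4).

The plane through P with normal n = (a, b, c) satisfies n·(r - P) = 0,
i.e. ax + by + cz = a·x₀ + b·y₀ + c·z₀.
d = 2·(-2) + (-1)·4 + 4·(-9)
  = -4 - 4 - 36
  = -44
Equation: 2x - y + 4z = -44

2x - y + 4z = -44


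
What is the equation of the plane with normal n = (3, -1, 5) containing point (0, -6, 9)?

The plane through P with normal n = (a, b, c) satisfies n·(r - P) = 0,
i.e. ax + by + cz = a·x₀ + b·y₀ + c·z₀.
d = 3·0 + (-1)·(-6) + 5·9
  = 0 + 6 + 45
  = 51
Equation: 3x - y + 5z = 51

3x - y + 5z = 51


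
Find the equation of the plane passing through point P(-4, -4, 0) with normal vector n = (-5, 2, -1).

The plane through P with normal n = (a, b, c) satisfies n·(r - P) = 0,
i.e. ax + by + cz = a·x₀ + b·y₀ + c·z₀.
d = (-5)·(-4) + 2·(-4) + (-1)·0
  = 20 - 8 + 0
  = 12
Equation: -5x + 2y - z = 12

-5x + 2y - z = 12


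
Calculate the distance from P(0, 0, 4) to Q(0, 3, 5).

d = √[(x₂-x₁)² + (y₂-y₁)² + (z₂-z₁)²]
  = √[0² + 3² + 1²]
  = √[0 + 9 + 1]
  = √10
  ≈ 3.162

3.162


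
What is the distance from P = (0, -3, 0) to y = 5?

distance = |a·x₀ + b·y₀ + c·z₀ - d| / √(a² + b² + c²)
  = |0·0 + 1·(-3) + 0·0 - 5| / √(0² + 1² + 0²)
  = |0 - 3 + 0 - 5| / √(0 + 1 + 0)
  = |-8| / √1
  = 8 / 1
  ≈ 8

8


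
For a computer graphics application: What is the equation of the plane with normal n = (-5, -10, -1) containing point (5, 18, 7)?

The plane through P with normal n = (a, b, c) satisfies n·(r - P) = 0,
i.e. ax + by + cz = a·x₀ + b·y₀ + c·z₀.
d = (-5)·5 + (-10)·18 + (-1)·7
  = -25 - 180 - 7
  = -212
Equation: -5x - 10y - z = -212

-5x - 10y - z = -212


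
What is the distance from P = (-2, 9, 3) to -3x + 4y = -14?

distance = |a·x₀ + b·y₀ + c·z₀ - d| / √(a² + b² + c²)
  = |(-3)·(-2) + 4·9 + 0·3 - (-14)| / √((-3)² + 4² + 0²)
  = |6 + 36 + 0 + 14| / √(9 + 16 + 0)
  = |56| / √25
  = 56 / 5
  ≈ 11.2

11.2


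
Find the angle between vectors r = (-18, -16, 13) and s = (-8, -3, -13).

r·s = (-18)·(-8) + (-16)·(-3) + 13·(-13) = 144 + 48 - 169 = 23
|r| = √((-18)² + (-16)² + 13²) = √749 ≈ 27.37
|s| = √((-8)² + (-3)² + (-13)²) = √242 ≈ 15.56
cos θ = (r·s)/(|r||s|) = 23/(27.37·15.56) ≈ 0.05402
θ = arccos(0.05402) ≈ 86.9°

86.9°


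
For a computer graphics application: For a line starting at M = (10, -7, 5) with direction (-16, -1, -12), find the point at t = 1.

P(t) = M + t·d
  = (10 + (-16)·1, -7 + (-1)·1, 5 + (-12)·1)
  = (10 - 16, -7 - 1, 5 - 12)
  = (-6, -8, -7)

(-6, -8, -7)


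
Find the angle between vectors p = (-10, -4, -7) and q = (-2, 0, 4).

p·q = (-10)·(-2) + (-4)·0 + (-7)·4 = 20 + 0 - 28 = -8
|p| = √((-10)² + (-4)² + (-7)²) = √165 ≈ 12.85
|q| = √((-2)² + 0² + 4²) = √20 ≈ 4.472
cos θ = (p·q)/(|p||q|) = -8/(12.85·4.472) ≈ -0.1393
θ = arccos(-0.1393) ≈ 98.01°

98.01°


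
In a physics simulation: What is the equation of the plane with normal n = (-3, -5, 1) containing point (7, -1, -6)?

The plane through P with normal n = (a, b, c) satisfies n·(r - P) = 0,
i.e. ax + by + cz = a·x₀ + b·y₀ + c·z₀.
d = (-3)·7 + (-5)·(-1) + 1·(-6)
  = -21 + 5 - 6
  = -22
Equation: -3x - 5y + z = -22

-3x - 5y + z = -22


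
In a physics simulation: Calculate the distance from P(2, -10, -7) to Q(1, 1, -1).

d = √[(x₂-x₁)² + (y₂-y₁)² + (z₂-z₁)²]
  = √[(-1)² + 11² + 6²]
  = √[1 + 121 + 36]
  = √158
  ≈ 12.57

12.57


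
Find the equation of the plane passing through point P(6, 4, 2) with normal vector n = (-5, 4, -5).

The plane through P with normal n = (a, b, c) satisfies n·(r - P) = 0,
i.e. ax + by + cz = a·x₀ + b·y₀ + c·z₀.
d = (-5)·6 + 4·4 + (-5)·2
  = -30 + 16 - 10
  = -24
Equation: -5x + 4y - 5z = -24

-5x + 4y - 5z = -24


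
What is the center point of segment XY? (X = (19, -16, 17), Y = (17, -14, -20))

M = ((x₁+x₂)/2, (y₁+y₂)/2, (z₁+z₂)/2)
  = ((19 + 17)/2, (-16 - 14)/2, (17 - 20)/2)
  = (36/2, -30/2, -3/2)
  = (18, -15, -1.5)

(18, -15, -1.5)


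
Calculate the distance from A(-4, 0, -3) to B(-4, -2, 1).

d = √[(x₂-x₁)² + (y₂-y₁)² + (z₂-z₁)²]
  = √[0² + (-2)² + 4²]
  = √[0 + 4 + 16]
  = √20
  ≈ 4.472

4.472


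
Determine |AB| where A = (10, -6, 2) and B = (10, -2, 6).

d = √[(x₂-x₁)² + (y₂-y₁)² + (z₂-z₁)²]
  = √[0² + 4² + 4²]
  = √[0 + 16 + 16]
  = √32
  ≈ 5.657

5.657


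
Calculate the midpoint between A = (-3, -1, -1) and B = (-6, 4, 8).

M = ((x₁+x₂)/2, (y₁+y₂)/2, (z₁+z₂)/2)
  = ((-3 - 6)/2, (-1 + 4)/2, (-1 + 8)/2)
  = (-9/2, 3/2, 7/2)
  = (-4.5, 1.5, 3.5)

(-4.5, 1.5, 3.5)


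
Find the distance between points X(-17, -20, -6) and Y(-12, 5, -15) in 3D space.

d = √[(x₂-x₁)² + (y₂-y₁)² + (z₂-z₁)²]
  = √[5² + 25² + (-9)²]
  = √[25 + 625 + 81]
  = √731
  ≈ 27.04

27.04


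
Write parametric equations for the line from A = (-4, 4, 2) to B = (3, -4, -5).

Direction vector d = B - A = (3 + 4, -4 - 4, -5 - 2) = (7, -8, -7)
Parametric form r = A + t·d:
x = -4 + 7t, y = 4 - 8t, z = 2 - 7t

x = -4 + 7t, y = 4 - 8t, z = 2 - 7t


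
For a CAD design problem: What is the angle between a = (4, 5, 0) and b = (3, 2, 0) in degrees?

a·b = 4·3 + 5·2 + 0·0 = 12 + 10 + 0 = 22
|a| = √(4² + 5² + 0²) = √41 ≈ 6.403
|b| = √(3² + 2² + 0²) = √13 ≈ 3.606
cos θ = (a·b)/(|a||b|) = 22/(6.403·3.606) ≈ 0.9529
θ = arccos(0.9529) ≈ 17.65°

17.65°


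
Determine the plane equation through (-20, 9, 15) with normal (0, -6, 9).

The plane through P with normal n = (a, b, c) satisfies n·(r - P) = 0,
i.e. ax + by + cz = a·x₀ + b·y₀ + c·z₀.
d = 0·(-20) + (-6)·9 + 9·15
  = 0 - 54 + 135
  = 81
Equation: -6y + 9z = 81

-6y + 9z = 81


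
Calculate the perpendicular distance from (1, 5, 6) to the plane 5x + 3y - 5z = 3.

distance = |a·x₀ + b·y₀ + c·z₀ - d| / √(a² + b² + c²)
  = |5·1 + 3·5 + (-5)·6 - 3| / √(5² + 3² + (-5)²)
  = |5 + 15 - 30 - 3| / √(25 + 9 + 25)
  = |-13| / √59
  = 13 / 7.681
  ≈ 1.692

1.692


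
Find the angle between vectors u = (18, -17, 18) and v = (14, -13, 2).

u·v = 18·14 + (-17)·(-13) + 18·2 = 252 + 221 + 36 = 509
|u| = √(18² + (-17)² + 18²) = √937 ≈ 30.61
|v| = √(14² + (-13)² + 2²) = √369 ≈ 19.21
cos θ = (u·v)/(|u||v|) = 509/(30.61·19.21) ≈ 0.8656
θ = arccos(0.8656) ≈ 30.04°

30.04°


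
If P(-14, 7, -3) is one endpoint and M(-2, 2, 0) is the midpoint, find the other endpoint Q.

Q = 2M - P
  = (2·(-2) - (-14), 2·2 - 7, 2·0 - (-3))
  = (-4 + 14, 4 - 7, 0 + 3)
  = (10, -3, 3)

(10, -3, 3)


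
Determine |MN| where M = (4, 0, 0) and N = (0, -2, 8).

d = √[(x₂-x₁)² + (y₂-y₁)² + (z₂-z₁)²]
  = √[(-4)² + (-2)² + 8²]
  = √[16 + 4 + 64]
  = √84
  ≈ 9.165

9.165


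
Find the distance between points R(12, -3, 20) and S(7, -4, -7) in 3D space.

d = √[(x₂-x₁)² + (y₂-y₁)² + (z₂-z₁)²]
  = √[(-5)² + (-1)² + (-27)²]
  = √[25 + 1 + 729]
  = √755
  ≈ 27.48

27.48


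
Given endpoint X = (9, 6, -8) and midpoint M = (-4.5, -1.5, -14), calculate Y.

Y = 2M - X
  = (2·(-4.5) - 9, 2·(-1.5) - 6, 2·(-14) - (-8))
  = (-9 - 9, -3 - 6, -28 + 8)
  = (-18, -9, -20)

(-18, -9, -20)


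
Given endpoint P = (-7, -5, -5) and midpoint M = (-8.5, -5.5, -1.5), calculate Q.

Q = 2M - P
  = (2·(-8.5) - (-7), 2·(-5.5) - (-5), 2·(-1.5) - (-5))
  = (-17 + 7, -11 + 5, -3 + 5)
  = (-10, -6, 2)

(-10, -6, 2)


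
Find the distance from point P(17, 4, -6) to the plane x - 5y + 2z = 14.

distance = |a·x₀ + b·y₀ + c·z₀ - d| / √(a² + b² + c²)
  = |1·17 + (-5)·4 + 2·(-6) - 14| / √(1² + (-5)² + 2²)
  = |17 - 20 - 12 - 14| / √(1 + 25 + 4)
  = |-29| / √30
  = 29 / 5.477
  ≈ 5.295

5.295


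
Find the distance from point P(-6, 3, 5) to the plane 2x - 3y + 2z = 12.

distance = |a·x₀ + b·y₀ + c·z₀ - d| / √(a² + b² + c²)
  = |2·(-6) + (-3)·3 + 2·5 - 12| / √(2² + (-3)² + 2²)
  = |-12 - 9 + 10 - 12| / √(4 + 9 + 4)
  = |-23| / √17
  = 23 / 4.123
  ≈ 5.578

5.578


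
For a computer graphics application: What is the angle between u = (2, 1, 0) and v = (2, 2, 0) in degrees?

u·v = 2·2 + 1·2 + 0·0 = 4 + 2 + 0 = 6
|u| = √(2² + 1² + 0²) = √5 ≈ 2.236
|v| = √(2² + 2² + 0²) = √8 ≈ 2.828
cos θ = (u·v)/(|u||v|) = 6/(2.236·2.828) ≈ 0.9487
θ = arccos(0.9487) ≈ 18.43°

18.43°


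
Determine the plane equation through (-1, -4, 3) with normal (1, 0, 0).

The plane through P with normal n = (a, b, c) satisfies n·(r - P) = 0,
i.e. ax + by + cz = a·x₀ + b·y₀ + c·z₀.
d = 1·(-1) + 0·(-4) + 0·3
  = -1 + 0 + 0
  = -1
Equation: x = -1

x = -1


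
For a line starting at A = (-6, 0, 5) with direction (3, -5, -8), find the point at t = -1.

P(t) = A + t·d
  = (-6 + 3·(-1), 0 + (-5)·(-1), 5 + (-8)·(-1))
  = (-6 - 3, 0 + 5, 5 + 8)
  = (-9, 5, 13)

(-9, 5, 13)


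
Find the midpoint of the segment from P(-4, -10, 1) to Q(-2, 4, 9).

M = ((x₁+x₂)/2, (y₁+y₂)/2, (z₁+z₂)/2)
  = ((-4 - 2)/2, (-10 + 4)/2, (1 + 9)/2)
  = (-6/2, -6/2, 10/2)
  = (-3, -3, 5)

(-3, -3, 5)


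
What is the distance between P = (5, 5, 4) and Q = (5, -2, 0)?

d = √[(x₂-x₁)² + (y₂-y₁)² + (z₂-z₁)²]
  = √[0² + (-7)² + (-4)²]
  = √[0 + 49 + 16]
  = √65
  ≈ 8.062

8.062


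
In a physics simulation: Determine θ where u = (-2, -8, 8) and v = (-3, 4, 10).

u·v = (-2)·(-3) + (-8)·4 + 8·10 = 6 - 32 + 80 = 54
|u| = √((-2)² + (-8)² + 8²) = √132 ≈ 11.49
|v| = √((-3)² + 4² + 10²) = √125 ≈ 11.18
cos θ = (u·v)/(|u||v|) = 54/(11.49·11.18) ≈ 0.4204
θ = arccos(0.4204) ≈ 65.14°

65.14°


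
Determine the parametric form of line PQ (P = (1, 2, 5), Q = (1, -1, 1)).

Direction vector d = Q - P = (1 - 1, -1 - 2, 1 - 5) = (0, -3, -4)
Parametric form r = P + t·d:
x = 1, y = 2 - 3t, z = 5 - 4t

x = 1, y = 2 - 3t, z = 5 - 4t


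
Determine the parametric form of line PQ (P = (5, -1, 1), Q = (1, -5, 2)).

Direction vector d = Q - P = (1 - 5, -5 + 1, 2 - 1) = (-4, -4, 1)
Parametric form r = P + t·d:
x = 5 - 4t, y = -1 - 4t, z = 1 + t

x = 5 - 4t, y = -1 - 4t, z = 1 + t


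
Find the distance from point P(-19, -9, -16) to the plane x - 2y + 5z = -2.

distance = |a·x₀ + b·y₀ + c·z₀ - d| / √(a² + b² + c²)
  = |1·(-19) + (-2)·(-9) + 5·(-16) - (-2)| / √(1² + (-2)² + 5²)
  = |-19 + 18 - 80 + 2| / √(1 + 4 + 25)
  = |-79| / √30
  = 79 / 5.477
  ≈ 14.42

14.42


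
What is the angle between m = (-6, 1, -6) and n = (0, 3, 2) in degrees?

m·n = (-6)·0 + 1·3 + (-6)·2 = 0 + 3 - 12 = -9
|m| = √((-6)² + 1² + (-6)²) = √73 ≈ 8.544
|n| = √(0² + 3² + 2²) = √13 ≈ 3.606
cos θ = (m·n)/(|m||n|) = -9/(8.544·3.606) ≈ -0.2922
θ = arccos(-0.2922) ≈ 107°

107°


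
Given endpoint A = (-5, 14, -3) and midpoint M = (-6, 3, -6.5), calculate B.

B = 2M - A
  = (2·(-6) - (-5), 2·3 - 14, 2·(-6.5) - (-3))
  = (-12 + 5, 6 - 14, -13 + 3)
  = (-7, -8, -10)

(-7, -8, -10)


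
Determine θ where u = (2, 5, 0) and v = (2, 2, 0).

u·v = 2·2 + 5·2 + 0·0 = 4 + 10 + 0 = 14
|u| = √(2² + 5² + 0²) = √29 ≈ 5.385
|v| = √(2² + 2² + 0²) = √8 ≈ 2.828
cos θ = (u·v)/(|u||v|) = 14/(5.385·2.828) ≈ 0.9191
θ = arccos(0.9191) ≈ 23.2°

23.2°


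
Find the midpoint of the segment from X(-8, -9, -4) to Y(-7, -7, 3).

M = ((x₁+x₂)/2, (y₁+y₂)/2, (z₁+z₂)/2)
  = ((-8 - 7)/2, (-9 - 7)/2, (-4 + 3)/2)
  = (-15/2, -16/2, -1/2)
  = (-7.5, -8, -0.5)

(-7.5, -8, -0.5)


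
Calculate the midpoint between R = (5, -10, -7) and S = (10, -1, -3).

M = ((x₁+x₂)/2, (y₁+y₂)/2, (z₁+z₂)/2)
  = ((5 + 10)/2, (-10 - 1)/2, (-7 - 3)/2)
  = (15/2, -11/2, -10/2)
  = (7.5, -5.5, -5)

(7.5, -5.5, -5)
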